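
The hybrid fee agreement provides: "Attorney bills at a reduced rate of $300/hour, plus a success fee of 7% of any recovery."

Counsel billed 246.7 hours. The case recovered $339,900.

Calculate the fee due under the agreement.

$97,803.00

Hourly: 246.7 × $300 = $74,010.00
Success fee: 7% of $339,900 = $23,793.00
Total: $74,010.00 + $23,793.00 = $97,803.00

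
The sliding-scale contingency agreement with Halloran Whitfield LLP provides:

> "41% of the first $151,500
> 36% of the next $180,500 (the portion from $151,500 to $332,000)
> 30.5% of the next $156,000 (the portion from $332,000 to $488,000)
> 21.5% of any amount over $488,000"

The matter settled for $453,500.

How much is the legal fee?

$164,152.50

First $151,500 at 41% = $62,115.00
Next $180,500 at 36% = $64,980.00
Remaining $121,500 at 30.5% = $37,057.50
Fee: $62,115.00 + $64,980.00 + $37,057.50 = $164,152.50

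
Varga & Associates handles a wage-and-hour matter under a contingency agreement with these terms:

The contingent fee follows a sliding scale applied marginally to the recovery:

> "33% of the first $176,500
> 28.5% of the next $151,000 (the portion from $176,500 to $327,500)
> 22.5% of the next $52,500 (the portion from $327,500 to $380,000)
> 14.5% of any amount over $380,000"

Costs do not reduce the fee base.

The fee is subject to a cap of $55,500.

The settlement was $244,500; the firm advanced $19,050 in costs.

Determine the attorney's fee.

$55,500.00

Fee base is the gross recovery, $244,500; costs are reimbursed separately.
First $176,500 at 33% = $58,245.00
Remaining $68,000 at 28.5% = $19,380.00
Fee: $58,245.00 + $19,380.00 = $77,625.00
$77,625.00 exceeds the $55,500 cap, so the fee is capped at $55,500.00.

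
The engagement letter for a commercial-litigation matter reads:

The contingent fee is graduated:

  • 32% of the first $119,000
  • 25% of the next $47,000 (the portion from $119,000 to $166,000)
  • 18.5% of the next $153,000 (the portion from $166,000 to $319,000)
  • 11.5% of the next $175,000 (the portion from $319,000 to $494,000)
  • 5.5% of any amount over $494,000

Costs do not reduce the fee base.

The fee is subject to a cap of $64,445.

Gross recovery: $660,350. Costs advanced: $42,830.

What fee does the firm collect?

Fee base is the gross recovery, $660,350; costs are reimbursed separately.
First $119,000 at 32% = $38,080.00
Next $47,000 at 25% = $11,750.00
Next $153,000 at 18.5% = $28,305.00
Next $175,000 at 11.5% = $20,125.00
Remaining $166,350 at 5.5% = $9,149.25
Fee: $38,080.00 + $11,750.00 + $28,305.00 + $20,125.00 + $9,149.25 = $107,409.25
$107,409.25 exceeds the $64,445 cap, so the fee is capped at $64,445.00.

$64,445.00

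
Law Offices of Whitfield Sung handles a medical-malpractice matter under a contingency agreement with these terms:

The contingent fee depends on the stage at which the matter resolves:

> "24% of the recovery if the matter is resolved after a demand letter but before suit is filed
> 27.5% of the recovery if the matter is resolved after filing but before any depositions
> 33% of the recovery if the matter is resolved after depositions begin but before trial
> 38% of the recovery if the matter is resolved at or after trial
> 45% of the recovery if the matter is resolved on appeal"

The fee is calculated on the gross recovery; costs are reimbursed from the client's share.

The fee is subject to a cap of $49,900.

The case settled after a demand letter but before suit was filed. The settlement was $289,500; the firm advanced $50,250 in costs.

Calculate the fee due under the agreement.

$49,900.00

Fee base is the gross recovery, $289,500; costs are reimbursed separately.
The matter settled after a demand letter but before suit was filed, so the 24% rate applies.
$289,500 × 24% = $69,480.00
$69,480.00 exceeds the $49,900 cap, so the fee is capped at $49,900.00.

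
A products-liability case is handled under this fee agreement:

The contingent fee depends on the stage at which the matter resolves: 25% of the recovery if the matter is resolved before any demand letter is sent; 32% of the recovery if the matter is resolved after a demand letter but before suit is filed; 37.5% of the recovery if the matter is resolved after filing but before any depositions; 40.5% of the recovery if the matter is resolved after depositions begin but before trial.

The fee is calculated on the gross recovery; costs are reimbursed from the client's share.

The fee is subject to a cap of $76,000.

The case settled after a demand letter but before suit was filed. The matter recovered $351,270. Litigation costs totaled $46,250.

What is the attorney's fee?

$76,000.00

Fee base is the gross recovery, $351,270; costs are reimbursed separately.
The matter settled after a demand letter but before suit was filed, so the 32% rate applies.
$351,270 × 32% = $112,406.40
$112,406.40 exceeds the $76,000 cap, so the fee is capped at $76,000.00.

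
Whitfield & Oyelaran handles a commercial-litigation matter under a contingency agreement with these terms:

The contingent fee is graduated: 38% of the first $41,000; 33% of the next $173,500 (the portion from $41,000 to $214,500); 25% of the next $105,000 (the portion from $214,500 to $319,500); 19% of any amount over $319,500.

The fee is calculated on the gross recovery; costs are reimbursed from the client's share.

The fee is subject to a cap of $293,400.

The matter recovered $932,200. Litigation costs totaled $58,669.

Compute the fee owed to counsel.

Fee base is the gross recovery, $932,200; costs are reimbursed separately.
First $41,000 at 38% = $15,580.00
Next $173,500 at 33% = $57,255.00
Next $105,000 at 25% = $26,250.00
Remaining $612,700 at 19% = $116,413.00
Fee: $15,580.00 + $57,255.00 + $26,250.00 + $116,413.00 = $215,498.00
$215,498.00 is under the $293,400 cap.

$215,498.00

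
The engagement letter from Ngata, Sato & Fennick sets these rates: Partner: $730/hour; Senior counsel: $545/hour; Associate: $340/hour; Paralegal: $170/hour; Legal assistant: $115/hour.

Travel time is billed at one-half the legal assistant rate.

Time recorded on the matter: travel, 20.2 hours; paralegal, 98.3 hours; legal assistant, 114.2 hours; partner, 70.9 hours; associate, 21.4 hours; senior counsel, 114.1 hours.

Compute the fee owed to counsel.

$152,223.00

Partner: 70.9 × $730 = $51,757.00
Senior counsel: 114.1 × $545 = $62,184.50
Associate: 21.4 × $340 = $7,276.00
Paralegal: 98.3 × $170 = $16,711.00
Legal assistant: 114.2 × $115 = $13,133.00
Subtotal: $51,757.00 + $62,184.50 + $7,276.00 + $16,711.00 + $13,133.00 = $151,061.50
Travel: 20.2 × ($115 ÷ 2) = 20.2 × $57.50 = $1,161.50
Total: $151,061.50 + $1,161.50 = $152,223.00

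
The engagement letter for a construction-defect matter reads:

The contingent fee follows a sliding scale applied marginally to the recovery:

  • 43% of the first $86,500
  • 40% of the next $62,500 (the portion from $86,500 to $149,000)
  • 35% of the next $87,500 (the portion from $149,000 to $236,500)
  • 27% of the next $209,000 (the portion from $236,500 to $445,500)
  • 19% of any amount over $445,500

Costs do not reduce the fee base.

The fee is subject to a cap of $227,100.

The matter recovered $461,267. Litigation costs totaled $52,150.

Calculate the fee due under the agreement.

$152,245.73

Fee base is the gross recovery, $461,267; costs are reimbursed separately.
First $86,500 at 43% = $37,195.00
Next $62,500 at 40% = $25,000.00
Next $87,500 at 35% = $30,625.00
Next $209,000 at 27% = $56,430.00
Remaining $15,767 at 19% = $2,995.73
Fee: $37,195.00 + $25,000.00 + $30,625.00 + $56,430.00 + $2,995.73 = $152,245.73
$152,245.73 is under the $227,100 cap.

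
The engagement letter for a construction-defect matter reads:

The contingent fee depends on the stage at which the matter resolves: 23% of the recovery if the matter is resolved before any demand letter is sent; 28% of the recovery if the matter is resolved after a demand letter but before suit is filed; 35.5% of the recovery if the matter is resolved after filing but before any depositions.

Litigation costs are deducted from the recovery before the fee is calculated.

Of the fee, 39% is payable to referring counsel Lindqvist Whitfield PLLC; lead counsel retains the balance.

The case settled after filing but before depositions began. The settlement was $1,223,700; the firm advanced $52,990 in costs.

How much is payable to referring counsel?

Fee base (net of costs): $1,223,700 − $52,990 = $1,170,710
The matter settled after filing but before depositions began, so the 35.5% rate applies.
$1,170,710 × 35.5% = $415,602.05
Referral share: 39% of $415,602.05 = $162,084.80; lead counsel retains $415,602.05 − $162,084.80 = $253,517.25.

$162,084.80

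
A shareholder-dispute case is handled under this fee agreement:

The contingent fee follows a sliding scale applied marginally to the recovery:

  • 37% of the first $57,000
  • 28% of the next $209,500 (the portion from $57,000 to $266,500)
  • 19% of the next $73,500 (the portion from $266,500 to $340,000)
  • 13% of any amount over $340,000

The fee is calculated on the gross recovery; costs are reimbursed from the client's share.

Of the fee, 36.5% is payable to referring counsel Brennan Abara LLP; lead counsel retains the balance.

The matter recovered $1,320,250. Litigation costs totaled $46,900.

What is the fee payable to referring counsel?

Fee base is the gross recovery, $1,320,250; costs are reimbursed separately.
First $57,000 at 37% = $21,090.00
Next $209,500 at 28% = $58,660.00
Next $73,500 at 19% = $13,965.00
Remaining $980,250 at 13% = $127,432.50
Fee: $21,090.00 + $58,660.00 + $13,965.00 + $127,432.50 = $221,147.50
Referral share: 36.5% of $221,147.50 = $80,718.84; lead counsel retains $221,147.50 − $80,718.84 = $140,428.66.

$80,718.84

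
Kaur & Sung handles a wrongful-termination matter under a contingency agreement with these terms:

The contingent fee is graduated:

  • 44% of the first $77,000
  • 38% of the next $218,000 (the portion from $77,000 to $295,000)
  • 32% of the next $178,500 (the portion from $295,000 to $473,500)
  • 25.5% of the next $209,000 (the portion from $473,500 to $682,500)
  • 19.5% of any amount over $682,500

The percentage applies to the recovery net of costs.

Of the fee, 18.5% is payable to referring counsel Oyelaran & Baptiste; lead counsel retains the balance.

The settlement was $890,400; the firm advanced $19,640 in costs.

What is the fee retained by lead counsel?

Fee base (net of costs): $890,400 − $19,640 = $870,760
First $77,000 at 44% = $33,880.00
Next $218,000 at 38% = $82,840.00
Next $178,500 at 32% = $57,120.00
Next $209,000 at 25.5% = $53,295.00
Remaining $188,260 at 19.5% = $36,710.70
Fee: $33,880.00 + $82,840.00 + $57,120.00 + $53,295.00 + $36,710.70 = $263,845.70
Referral share: 18.5% of $263,845.70 = $48,811.45; lead counsel retains $263,845.70 − $48,811.45 = $215,034.25.

$215,034.25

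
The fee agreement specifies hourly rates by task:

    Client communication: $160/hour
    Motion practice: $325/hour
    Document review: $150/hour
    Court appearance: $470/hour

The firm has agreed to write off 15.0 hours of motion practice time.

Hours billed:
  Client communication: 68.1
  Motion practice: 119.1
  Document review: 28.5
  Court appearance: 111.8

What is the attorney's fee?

Client communication: 68.1 × $160 = $10,896.00
Motion practice: 119.1 × $325 = $38,707.50
Document review: 28.5 × $150 = $4,275.00
Court appearance: 111.8 × $470 = $52,546.00
Subtotal: $106,424.50
Write-off: 15.0 × $325 = $4,875.00
Total: $106,424.50 − $4,875.00 = $101,549.50

$101,549.50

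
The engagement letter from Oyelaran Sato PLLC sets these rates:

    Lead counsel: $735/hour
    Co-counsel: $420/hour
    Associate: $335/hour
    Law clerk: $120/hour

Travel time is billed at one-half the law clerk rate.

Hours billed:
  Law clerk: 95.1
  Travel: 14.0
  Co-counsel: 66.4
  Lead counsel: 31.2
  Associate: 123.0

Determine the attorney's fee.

$104,277.00

Lead counsel: 31.2 × $735 = $22,932.00
Co-counsel: 66.4 × $420 = $27,888.00
Associate: 123.0 × $335 = $41,205.00
Law clerk: 95.1 × $120 = $11,412.00
Subtotal: $22,932.00 + $27,888.00 + $41,205.00 + $11,412.00 = $103,437.00
Travel: 14.0 × ($120 ÷ 2) = 14.0 × $60.00 = $840.00
Total: $103,437.00 + $840.00 = $104,277.00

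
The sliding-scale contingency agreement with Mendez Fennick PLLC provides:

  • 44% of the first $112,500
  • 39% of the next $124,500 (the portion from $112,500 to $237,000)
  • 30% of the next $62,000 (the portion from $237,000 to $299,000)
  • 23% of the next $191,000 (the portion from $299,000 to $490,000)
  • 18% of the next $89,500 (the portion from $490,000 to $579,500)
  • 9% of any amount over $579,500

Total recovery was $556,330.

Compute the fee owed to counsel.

First $112,500 at 44% = $49,500.00
Next $124,500 at 39% = $48,555.00
Next $62,000 at 30% = $18,600.00
Next $191,000 at 23% = $43,930.00
Remaining $66,330 at 18% = $11,939.40
Fee: $49,500.00 + $48,555.00 + $18,600.00 + $43,930.00 + $11,939.40 = $172,524.40

$172,524.40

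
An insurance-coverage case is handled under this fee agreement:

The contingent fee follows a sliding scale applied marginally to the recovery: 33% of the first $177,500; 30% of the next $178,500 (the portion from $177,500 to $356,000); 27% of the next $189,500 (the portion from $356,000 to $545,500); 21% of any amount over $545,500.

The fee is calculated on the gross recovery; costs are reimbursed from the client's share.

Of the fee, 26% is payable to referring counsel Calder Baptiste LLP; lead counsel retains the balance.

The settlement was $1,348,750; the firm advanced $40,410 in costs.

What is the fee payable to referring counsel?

$86,312.85

Fee base is the gross recovery, $1,348,750; costs are reimbursed separately.
First $177,500 at 33% = $58,575.00
Next $178,500 at 30% = $53,550.00
Next $189,500 at 27% = $51,165.00
Remaining $803,250 at 21% = $168,682.50
Fee: $58,575.00 + $53,550.00 + $51,165.00 + $168,682.50 = $331,972.50
Referral share: 26% of $331,972.50 = $86,312.85; lead counsel retains $331,972.50 − $86,312.85 = $245,659.65.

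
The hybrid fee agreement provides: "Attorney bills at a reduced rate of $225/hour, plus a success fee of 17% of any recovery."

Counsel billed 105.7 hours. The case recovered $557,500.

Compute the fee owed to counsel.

Hourly: 105.7 × $225 = $23,782.50
Success fee: 17% of $557,500 = $94,775.00
Total: $23,782.50 + $94,775.00 = $118,557.50

$118,557.50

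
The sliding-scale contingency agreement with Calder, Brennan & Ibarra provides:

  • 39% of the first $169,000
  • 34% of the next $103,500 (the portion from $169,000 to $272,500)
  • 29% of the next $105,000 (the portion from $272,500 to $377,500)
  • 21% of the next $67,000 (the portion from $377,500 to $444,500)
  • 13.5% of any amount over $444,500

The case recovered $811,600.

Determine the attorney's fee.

$195,178.50

First $169,000 at 39% = $65,910.00
Next $103,500 at 34% = $35,190.00
Next $105,000 at 29% = $30,450.00
Next $67,000 at 21% = $14,070.00
Remaining $367,100 at 13.5% = $49,558.50
Fee: $65,910.00 + $35,190.00 + $30,450.00 + $14,070.00 + $49,558.50 = $195,178.50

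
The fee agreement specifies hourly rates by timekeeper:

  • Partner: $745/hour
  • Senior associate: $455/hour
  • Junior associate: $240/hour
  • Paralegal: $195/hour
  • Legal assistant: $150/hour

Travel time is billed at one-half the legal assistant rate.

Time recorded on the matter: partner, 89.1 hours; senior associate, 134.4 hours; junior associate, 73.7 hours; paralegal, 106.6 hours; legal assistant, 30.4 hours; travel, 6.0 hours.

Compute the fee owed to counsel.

$171,016.50

Partner: 89.1 × $745 = $66,379.50
Senior associate: 134.4 × $455 = $61,152.00
Junior associate: 73.7 × $240 = $17,688.00
Paralegal: 106.6 × $195 = $20,787.00
Legal assistant: 30.4 × $150 = $4,560.00
Subtotal: $66,379.50 + $61,152.00 + $17,688.00 + $20,787.00 + $4,560.00 = $170,566.50
Travel: 6.0 × ($150 ÷ 2) = 6.0 × $75.00 = $450.00
Total: $170,566.50 + $450.00 = $171,016.50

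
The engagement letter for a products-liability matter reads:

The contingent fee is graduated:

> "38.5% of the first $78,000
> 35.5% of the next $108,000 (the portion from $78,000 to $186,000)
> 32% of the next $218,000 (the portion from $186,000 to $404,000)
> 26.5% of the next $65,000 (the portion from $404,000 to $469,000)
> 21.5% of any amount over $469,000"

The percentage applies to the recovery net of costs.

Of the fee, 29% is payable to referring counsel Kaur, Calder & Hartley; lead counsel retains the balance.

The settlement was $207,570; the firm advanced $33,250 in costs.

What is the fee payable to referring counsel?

$18,624.84

Fee base (net of costs): $207,570 − $33,250 = $174,320
First $78,000 at 38.5% = $30,030.00
Remaining $96,320 at 35.5% = $34,193.60
Fee: $30,030.00 + $34,193.60 = $64,223.60
Referral share: 29% of $64,223.60 = $18,624.84; lead counsel retains $64,223.60 − $18,624.84 = $45,598.76.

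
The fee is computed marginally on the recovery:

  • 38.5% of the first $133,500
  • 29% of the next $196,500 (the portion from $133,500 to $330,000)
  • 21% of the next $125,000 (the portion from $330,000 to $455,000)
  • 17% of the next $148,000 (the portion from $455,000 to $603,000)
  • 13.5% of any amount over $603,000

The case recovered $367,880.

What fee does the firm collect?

First $133,500 at 38.5% = $51,397.50
Next $196,500 at 29% = $56,985.00
Remaining $37,880 at 21% = $7,954.80
Fee: $51,397.50 + $56,985.00 + $7,954.80 = $116,337.30

$116,337.30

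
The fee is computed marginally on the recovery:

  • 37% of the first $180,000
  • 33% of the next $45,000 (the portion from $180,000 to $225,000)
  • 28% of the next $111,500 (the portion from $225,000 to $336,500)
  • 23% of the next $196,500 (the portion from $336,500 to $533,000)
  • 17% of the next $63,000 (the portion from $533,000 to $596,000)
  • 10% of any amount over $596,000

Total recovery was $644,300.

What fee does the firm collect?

$173,405.00

First $180,000 at 37% = $66,600.00
Next $45,000 at 33% = $14,850.00
Next $111,500 at 28% = $31,220.00
Next $196,500 at 23% = $45,195.00
Next $63,000 at 17% = $10,710.00
Remaining $48,300 at 10% = $4,830.00
Fee: $66,600.00 + $14,850.00 + $31,220.00 + $45,195.00 + $10,710.00 + $4,830.00 = $173,405.00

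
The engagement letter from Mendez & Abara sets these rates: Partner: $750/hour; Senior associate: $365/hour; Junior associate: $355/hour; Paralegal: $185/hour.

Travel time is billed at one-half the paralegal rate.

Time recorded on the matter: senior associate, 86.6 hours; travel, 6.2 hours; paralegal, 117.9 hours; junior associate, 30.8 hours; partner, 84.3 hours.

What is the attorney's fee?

$128,153.00

Partner: 84.3 × $750 = $63,225.00
Senior associate: 86.6 × $365 = $31,609.00
Junior associate: 30.8 × $355 = $10,934.00
Paralegal: 117.9 × $185 = $21,811.50
Subtotal: $63,225.00 + $31,609.00 + $10,934.00 + $21,811.50 = $127,579.50
Travel: 6.2 × ($185 ÷ 2) = 6.2 × $92.50 = $573.50
Total: $127,579.50 + $573.50 = $128,153.00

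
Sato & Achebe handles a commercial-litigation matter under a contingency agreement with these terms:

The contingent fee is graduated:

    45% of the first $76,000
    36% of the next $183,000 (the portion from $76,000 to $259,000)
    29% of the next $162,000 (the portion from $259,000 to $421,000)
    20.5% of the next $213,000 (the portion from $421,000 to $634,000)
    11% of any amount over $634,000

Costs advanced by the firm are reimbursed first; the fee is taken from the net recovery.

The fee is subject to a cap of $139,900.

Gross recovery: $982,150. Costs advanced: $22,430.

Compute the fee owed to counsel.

$139,900.00

Fee base (net of costs): $982,150 − $22,430 = $959,720
First $76,000 at 45% = $34,200.00
Next $183,000 at 36% = $65,880.00
Next $162,000 at 29% = $46,980.00
Next $213,000 at 20.5% = $43,665.00
Remaining $325,720 at 11% = $35,829.20
Fee: $34,200.00 + $65,880.00 + $46,980.00 + $43,665.00 + $35,829.20 = $226,554.20
$226,554.20 exceeds the $139,900 cap, so the fee is capped at $139,900.00.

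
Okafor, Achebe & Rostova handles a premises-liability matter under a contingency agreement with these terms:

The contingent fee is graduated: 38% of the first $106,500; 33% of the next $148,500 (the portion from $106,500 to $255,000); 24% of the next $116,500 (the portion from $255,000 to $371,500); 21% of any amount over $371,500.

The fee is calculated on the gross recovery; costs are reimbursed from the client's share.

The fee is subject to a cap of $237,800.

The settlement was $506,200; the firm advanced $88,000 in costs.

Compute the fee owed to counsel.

$145,722.00

Fee base is the gross recovery, $506,200; costs are reimbursed separately.
First $106,500 at 38% = $40,470.00
Next $148,500 at 33% = $49,005.00
Next $116,500 at 24% = $27,960.00
Remaining $134,700 at 21% = $28,287.00
Fee: $40,470.00 + $49,005.00 + $27,960.00 + $28,287.00 = $145,722.00
$145,722.00 is under the $237,800 cap.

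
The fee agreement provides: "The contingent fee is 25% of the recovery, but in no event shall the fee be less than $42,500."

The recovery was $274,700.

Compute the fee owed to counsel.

25% of $274,700 = $68,675.00
That exceeds the $42,500 minimum.

$68,675.00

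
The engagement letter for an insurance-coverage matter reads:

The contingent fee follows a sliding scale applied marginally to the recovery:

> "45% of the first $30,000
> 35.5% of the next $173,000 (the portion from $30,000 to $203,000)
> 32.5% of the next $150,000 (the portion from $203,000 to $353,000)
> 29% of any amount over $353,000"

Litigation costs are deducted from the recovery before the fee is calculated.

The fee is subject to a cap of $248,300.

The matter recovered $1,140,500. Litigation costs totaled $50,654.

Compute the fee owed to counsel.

$248,300.00

Fee base (net of costs): $1,140,500 − $50,654 = $1,089,846
First $30,000 at 45% = $13,500.00
Next $173,000 at 35.5% = $61,415.00
Next $150,000 at 32.5% = $48,750.00
Remaining $736,846 at 29% = $213,685.34
Fee: $13,500.00 + $61,415.00 + $48,750.00 + $213,685.34 = $337,350.34
$337,350.34 exceeds the $248,300 cap, so the fee is capped at $248,300.00.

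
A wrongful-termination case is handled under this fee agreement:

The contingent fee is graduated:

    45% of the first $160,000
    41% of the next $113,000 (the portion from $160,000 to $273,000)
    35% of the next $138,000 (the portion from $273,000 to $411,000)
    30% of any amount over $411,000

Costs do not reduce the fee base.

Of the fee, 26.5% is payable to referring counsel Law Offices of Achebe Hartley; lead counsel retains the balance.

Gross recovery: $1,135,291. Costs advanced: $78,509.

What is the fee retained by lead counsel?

Fee base is the gross recovery, $1,135,291; costs are reimbursed separately.
First $160,000 at 45% = $72,000.00
Next $113,000 at 41% = $46,330.00
Next $138,000 at 35% = $48,300.00
Remaining $724,291 at 30% = $217,287.30
Fee: $72,000.00 + $46,330.00 + $48,300.00 + $217,287.30 = $383,917.30
Referral share: 26.5% of $383,917.30 = $101,738.08; lead counsel retains $383,917.30 − $101,738.08 = $282,179.22.

$282,179.22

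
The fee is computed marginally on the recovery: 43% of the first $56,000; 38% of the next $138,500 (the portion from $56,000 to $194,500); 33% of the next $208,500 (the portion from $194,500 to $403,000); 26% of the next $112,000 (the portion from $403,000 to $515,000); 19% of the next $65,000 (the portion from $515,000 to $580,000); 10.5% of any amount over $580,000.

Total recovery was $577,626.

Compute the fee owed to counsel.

First $56,000 at 43% = $24,080.00
Next $138,500 at 38% = $52,630.00
Next $208,500 at 33% = $68,805.00
Next $112,000 at 26% = $29,120.00
Remaining $62,626 at 19% = $11,898.94
Fee: $24,080.00 + $52,630.00 + $68,805.00 + $29,120.00 + $11,898.94 = $186,533.94

$186,533.94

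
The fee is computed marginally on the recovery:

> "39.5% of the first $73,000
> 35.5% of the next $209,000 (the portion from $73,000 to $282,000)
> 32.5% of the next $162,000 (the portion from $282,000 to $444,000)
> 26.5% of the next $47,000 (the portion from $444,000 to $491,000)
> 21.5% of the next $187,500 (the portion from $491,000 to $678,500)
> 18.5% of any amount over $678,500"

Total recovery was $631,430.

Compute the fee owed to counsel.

First $73,000 at 39.5% = $28,835.00
Next $209,000 at 35.5% = $74,195.00
Next $162,000 at 32.5% = $52,650.00
Next $47,000 at 26.5% = $12,455.00
Remaining $140,430 at 21.5% = $30,192.45
Fee: $28,835.00 + $74,195.00 + $52,650.00 + $12,455.00 + $30,192.45 = $198,327.45

$198,327.45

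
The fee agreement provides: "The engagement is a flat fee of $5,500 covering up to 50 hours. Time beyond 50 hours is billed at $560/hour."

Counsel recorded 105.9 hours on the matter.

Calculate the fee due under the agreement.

$36,804.00

Flat fee: $5,500.00
Excess hours: 105.9 − 50 = 55.9
Overrun: 55.9 × $560 = $31,304.00
Total: $5,500.00 + $31,304.00 = $36,804.00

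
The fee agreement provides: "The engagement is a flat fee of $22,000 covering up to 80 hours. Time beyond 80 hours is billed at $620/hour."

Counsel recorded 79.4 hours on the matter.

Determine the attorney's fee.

$22,000.00

79.4 hours is within the 80-hour scope; only the flat fee applies.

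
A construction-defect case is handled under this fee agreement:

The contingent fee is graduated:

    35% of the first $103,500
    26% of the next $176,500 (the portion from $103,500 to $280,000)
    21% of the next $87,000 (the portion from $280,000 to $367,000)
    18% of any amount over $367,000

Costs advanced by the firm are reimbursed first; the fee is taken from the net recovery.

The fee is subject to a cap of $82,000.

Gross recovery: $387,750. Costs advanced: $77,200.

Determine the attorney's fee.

$82,000.00

Fee base (net of costs): $387,750 − $77,200 = $310,550
First $103,500 at 35% = $36,225.00
Next $176,500 at 26% = $45,890.00
Remaining $30,550 at 21% = $6,415.50
Fee: $36,225.00 + $45,890.00 + $6,415.50 = $88,530.50
$88,530.50 exceeds the $82,000 cap, so the fee is capped at $82,000.00.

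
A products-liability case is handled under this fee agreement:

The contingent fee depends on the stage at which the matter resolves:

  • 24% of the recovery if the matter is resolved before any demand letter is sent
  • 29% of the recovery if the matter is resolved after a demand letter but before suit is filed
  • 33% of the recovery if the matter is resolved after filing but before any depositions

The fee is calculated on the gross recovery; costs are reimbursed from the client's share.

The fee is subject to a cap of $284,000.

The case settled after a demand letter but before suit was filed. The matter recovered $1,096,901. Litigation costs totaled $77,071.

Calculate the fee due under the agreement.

$284,000.00

Fee base is the gross recovery, $1,096,901; costs are reimbursed separately.
The matter settled after a demand letter but before suit was filed, so the 29% rate applies.
$1,096,901 × 29% = $318,101.29
$318,101.29 exceeds the $284,000 cap, so the fee is capped at $284,000.00.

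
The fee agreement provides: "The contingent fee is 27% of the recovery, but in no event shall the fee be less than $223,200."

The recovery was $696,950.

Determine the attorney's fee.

27% of $696,950 = $188,176.50
That is below the $223,200 minimum, so the minimum applies.

$223,200.00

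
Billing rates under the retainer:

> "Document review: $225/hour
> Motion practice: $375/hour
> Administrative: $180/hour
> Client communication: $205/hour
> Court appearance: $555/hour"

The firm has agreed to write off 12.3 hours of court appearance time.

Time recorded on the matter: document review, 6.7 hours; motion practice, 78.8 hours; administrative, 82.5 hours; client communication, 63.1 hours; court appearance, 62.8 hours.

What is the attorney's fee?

$86,870.50

Document review: 6.7 × $225 = $1,507.50
Motion practice: 78.8 × $375 = $29,550.00
Administrative: 82.5 × $180 = $14,850.00
Client communication: 63.1 × $205 = $12,935.50
Court appearance: 62.8 × $555 = $34,854.00
Subtotal: $93,697.00
Write-off: 12.3 × $555 = $6,826.50
Total: $93,697.00 − $6,826.50 = $86,870.50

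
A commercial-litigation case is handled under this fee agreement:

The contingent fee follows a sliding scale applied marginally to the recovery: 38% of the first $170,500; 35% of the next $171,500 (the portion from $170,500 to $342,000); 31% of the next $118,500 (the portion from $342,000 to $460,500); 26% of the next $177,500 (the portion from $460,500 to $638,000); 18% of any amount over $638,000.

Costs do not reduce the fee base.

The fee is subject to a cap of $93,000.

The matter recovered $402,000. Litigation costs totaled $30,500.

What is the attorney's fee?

Fee base is the gross recovery, $402,000; costs are reimbursed separately.
First $170,500 at 38% = $64,790.00
Next $171,500 at 35% = $60,025.00
Remaining $60,000 at 31% = $18,600.00
Fee: $64,790.00 + $60,025.00 + $18,600.00 = $143,415.00
$143,415.00 exceeds the $93,000 cap, so the fee is capped at $93,000.00.

$93,000.00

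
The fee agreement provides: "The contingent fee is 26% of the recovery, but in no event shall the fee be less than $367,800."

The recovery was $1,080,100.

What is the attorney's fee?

$367,800.00

26% of $1,080,100 = $280,826.00
That is below the $367,800 minimum, so the minimum applies.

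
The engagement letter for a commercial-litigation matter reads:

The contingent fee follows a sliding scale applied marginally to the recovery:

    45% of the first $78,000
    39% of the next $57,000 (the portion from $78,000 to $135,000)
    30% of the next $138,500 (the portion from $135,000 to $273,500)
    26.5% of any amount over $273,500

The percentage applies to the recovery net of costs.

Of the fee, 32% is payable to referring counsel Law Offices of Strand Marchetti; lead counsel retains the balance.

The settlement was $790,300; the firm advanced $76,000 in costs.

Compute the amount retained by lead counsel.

$146,670.56

Fee base (net of costs): $790,300 − $76,000 = $714,300
First $78,000 at 45% = $35,100.00
Next $57,000 at 39% = $22,230.00
Next $138,500 at 30% = $41,550.00
Remaining $440,800 at 26.5% = $116,812.00
Fee: $35,100.00 + $22,230.00 + $41,550.00 + $116,812.00 = $215,692.00
Referral share: 32% of $215,692.00 = $69,021.44; lead counsel retains $215,692.00 − $69,021.44 = $146,670.56.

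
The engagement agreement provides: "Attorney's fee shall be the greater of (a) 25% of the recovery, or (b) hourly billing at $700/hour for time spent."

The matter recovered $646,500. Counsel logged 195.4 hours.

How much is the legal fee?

(a) 25% of $646,500 = $161,625.00
(b) 195.4 × $700 = $136,780.00
The greater is (a): $161,625.00.

$161,625.00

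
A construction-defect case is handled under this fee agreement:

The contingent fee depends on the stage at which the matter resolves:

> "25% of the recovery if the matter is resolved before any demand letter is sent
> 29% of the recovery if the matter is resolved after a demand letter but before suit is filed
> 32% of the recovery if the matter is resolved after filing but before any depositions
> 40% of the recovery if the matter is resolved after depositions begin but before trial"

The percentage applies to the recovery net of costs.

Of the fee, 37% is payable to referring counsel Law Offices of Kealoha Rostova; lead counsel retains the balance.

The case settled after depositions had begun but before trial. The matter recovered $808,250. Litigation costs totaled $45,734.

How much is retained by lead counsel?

$192,154.03

Fee base (net of costs): $808,250 − $45,734 = $762,516
The matter settled after depositions had begun but before trial, so the 40% rate applies.
$762,516 × 40% = $305,006.40
Referral share: 37% of $305,006.40 = $112,852.37; lead counsel retains $305,006.40 − $112,852.37 = $192,154.03.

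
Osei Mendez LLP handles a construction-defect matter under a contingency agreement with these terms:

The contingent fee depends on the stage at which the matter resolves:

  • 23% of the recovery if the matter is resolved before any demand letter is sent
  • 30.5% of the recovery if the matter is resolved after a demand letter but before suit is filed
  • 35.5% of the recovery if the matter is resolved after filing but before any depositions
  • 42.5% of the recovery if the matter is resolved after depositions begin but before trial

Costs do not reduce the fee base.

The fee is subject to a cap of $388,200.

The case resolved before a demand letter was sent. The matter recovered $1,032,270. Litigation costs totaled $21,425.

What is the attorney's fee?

$237,422.10

Fee base is the gross recovery, $1,032,270; costs are reimbursed separately.
The matter resolved before a demand letter was sent, so the 23% rate applies.
$1,032,270 × 23% = $237,422.10
$237,422.10 is under the $388,200 cap.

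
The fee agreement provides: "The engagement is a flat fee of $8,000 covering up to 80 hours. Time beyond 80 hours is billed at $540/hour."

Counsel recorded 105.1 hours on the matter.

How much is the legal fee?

Flat fee: $8,000.00
Excess hours: 105.1 − 80 = 25.1
Overrun: 25.1 × $540 = $13,554.00
Total: $8,000.00 + $13,554.00 = $21,554.00

$21,554.00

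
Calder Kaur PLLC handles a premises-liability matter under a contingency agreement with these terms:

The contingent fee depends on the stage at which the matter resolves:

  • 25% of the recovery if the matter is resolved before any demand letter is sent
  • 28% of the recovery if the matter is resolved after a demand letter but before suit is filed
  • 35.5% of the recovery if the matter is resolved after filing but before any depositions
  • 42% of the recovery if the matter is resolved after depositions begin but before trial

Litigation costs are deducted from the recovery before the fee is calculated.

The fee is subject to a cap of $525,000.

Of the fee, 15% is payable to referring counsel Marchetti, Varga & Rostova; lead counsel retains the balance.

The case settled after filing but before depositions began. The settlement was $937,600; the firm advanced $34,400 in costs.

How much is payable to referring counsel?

$48,095.40

Fee base (net of costs): $937,600 − $34,400 = $903,200
The matter settled after filing but before depositions began, so the 35.5% rate applies.
$903,200 × 35.5% = $320,636.00
$320,636.00 is under the $525,000 cap.
Referral share: 15% of $320,636.00 = $48,095.40; lead counsel retains $320,636.00 − $48,095.40 = $272,540.60.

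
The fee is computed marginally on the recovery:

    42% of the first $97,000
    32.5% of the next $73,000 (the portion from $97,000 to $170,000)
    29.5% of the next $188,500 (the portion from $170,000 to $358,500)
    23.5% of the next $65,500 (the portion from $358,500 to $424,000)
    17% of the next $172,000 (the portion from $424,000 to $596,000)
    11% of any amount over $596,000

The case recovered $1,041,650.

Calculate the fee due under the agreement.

First $97,000 at 42% = $40,740.00
Next $73,000 at 32.5% = $23,725.00
Next $188,500 at 29.5% = $55,607.50
Next $65,500 at 23.5% = $15,392.50
Next $172,000 at 17% = $29,240.00
Remaining $445,650 at 11% = $49,021.50
Fee: $40,740.00 + $23,725.00 + $55,607.50 + $15,392.50 + $29,240.00 + $49,021.50 = $213,726.50

$213,726.50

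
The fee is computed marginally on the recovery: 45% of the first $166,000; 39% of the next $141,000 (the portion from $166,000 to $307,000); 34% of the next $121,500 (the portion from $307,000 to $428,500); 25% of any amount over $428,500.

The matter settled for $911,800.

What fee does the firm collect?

First $166,000 at 45% = $74,700.00
Next $141,000 at 39% = $54,990.00
Next $121,500 at 34% = $41,310.00
Remaining $483,300 at 25% = $120,825.00
Fee: $74,700.00 + $54,990.00 + $41,310.00 + $120,825.00 = $291,825.00

$291,825.00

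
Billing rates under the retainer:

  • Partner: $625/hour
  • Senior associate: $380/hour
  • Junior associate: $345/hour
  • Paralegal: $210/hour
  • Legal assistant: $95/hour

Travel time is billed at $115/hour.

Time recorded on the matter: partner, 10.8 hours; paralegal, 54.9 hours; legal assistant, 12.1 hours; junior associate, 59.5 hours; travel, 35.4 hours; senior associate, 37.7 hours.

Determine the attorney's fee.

$58,353.00

Partner: 10.8 × $625 = $6,750.00
Senior associate: 37.7 × $380 = $14,326.00
Junior associate: 59.5 × $345 = $20,527.50
Paralegal: 54.9 × $210 = $11,529.00
Legal assistant: 12.1 × $95 = $1,149.50
Subtotal: $6,750.00 + $14,326.00 + $20,527.50 + $11,529.00 + $1,149.50 = $54,282.00
Travel: 35.4 × $115 = $4,071.00
Total: $54,282.00 + $4,071.00 = $58,353.00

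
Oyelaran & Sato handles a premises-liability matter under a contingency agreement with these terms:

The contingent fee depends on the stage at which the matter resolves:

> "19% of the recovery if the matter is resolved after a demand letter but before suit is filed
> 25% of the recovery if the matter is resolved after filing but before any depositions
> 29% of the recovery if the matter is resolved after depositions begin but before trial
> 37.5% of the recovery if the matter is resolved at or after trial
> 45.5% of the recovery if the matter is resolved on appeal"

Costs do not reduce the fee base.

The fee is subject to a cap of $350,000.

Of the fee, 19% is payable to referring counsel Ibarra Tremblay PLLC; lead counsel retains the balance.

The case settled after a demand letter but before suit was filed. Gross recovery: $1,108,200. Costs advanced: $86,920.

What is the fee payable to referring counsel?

Fee base is the gross recovery, $1,108,200; costs are reimbursed separately.
The matter settled after a demand letter but before suit was filed, so the 19% rate applies.
$1,108,200 × 19% = $210,558.00
$210,558.00 is under the $350,000 cap.
Referral share: 19% of $210,558.00 = $40,006.02; lead counsel retains $210,558.00 − $40,006.02 = $170,551.98.

$40,006.02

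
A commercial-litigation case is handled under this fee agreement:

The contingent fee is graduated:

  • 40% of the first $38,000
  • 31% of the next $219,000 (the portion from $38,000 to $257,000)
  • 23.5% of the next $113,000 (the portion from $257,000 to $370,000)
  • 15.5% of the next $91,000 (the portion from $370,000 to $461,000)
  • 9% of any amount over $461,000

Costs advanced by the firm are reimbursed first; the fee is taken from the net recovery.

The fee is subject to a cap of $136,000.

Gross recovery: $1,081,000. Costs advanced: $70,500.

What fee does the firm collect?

$136,000.00

Fee base (net of costs): $1,081,000 − $70,500 = $1,010,500
First $38,000 at 40% = $15,200.00
Next $219,000 at 31% = $67,890.00
Next $113,000 at 23.5% = $26,555.00
Next $91,000 at 15.5% = $14,105.00
Remaining $549,500 at 9% = $49,455.00
Fee: $15,200.00 + $67,890.00 + $26,555.00 + $14,105.00 + $49,455.00 = $173,205.00
$173,205.00 exceeds the $136,000 cap, so the fee is capped at $136,000.00.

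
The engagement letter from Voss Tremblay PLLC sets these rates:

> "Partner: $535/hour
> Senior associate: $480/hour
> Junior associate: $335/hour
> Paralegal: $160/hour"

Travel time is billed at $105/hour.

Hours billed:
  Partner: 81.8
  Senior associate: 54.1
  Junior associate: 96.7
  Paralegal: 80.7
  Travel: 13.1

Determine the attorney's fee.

$116,413.00

Partner: 81.8 × $535 = $43,763.00
Senior associate: 54.1 × $480 = $25,968.00
Junior associate: 96.7 × $335 = $32,394.50
Paralegal: 80.7 × $160 = $12,912.00
Subtotal: $43,763.00 + $25,968.00 + $32,394.50 + $12,912.00 = $115,037.50
Travel: 13.1 × $105 = $1,375.50
Total: $115,037.50 + $1,375.50 = $116,413.00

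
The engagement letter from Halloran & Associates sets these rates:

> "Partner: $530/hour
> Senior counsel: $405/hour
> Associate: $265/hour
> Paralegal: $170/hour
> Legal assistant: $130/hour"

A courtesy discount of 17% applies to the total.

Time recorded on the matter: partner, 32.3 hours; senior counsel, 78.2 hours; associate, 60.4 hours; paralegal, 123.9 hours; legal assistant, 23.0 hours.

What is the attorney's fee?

Partner: 32.3 × $530 = $17,119.00
Senior counsel: 78.2 × $405 = $31,671.00
Associate: 60.4 × $265 = $16,006.00
Paralegal: 123.9 × $170 = $21,063.00
Legal assistant: 23.0 × $130 = $2,990.00
Subtotal: $88,849.00
Less 17% discount: −$15,104.33
Total: $88,849.00 − $15,104.33 = $73,744.67

$73,744.67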